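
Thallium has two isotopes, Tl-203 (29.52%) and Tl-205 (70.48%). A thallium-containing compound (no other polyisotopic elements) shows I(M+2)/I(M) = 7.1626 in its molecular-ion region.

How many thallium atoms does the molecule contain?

With n Tl atoms, P(M+2)/P(M) = C(n,1)·p^(n−1)q / p^n = n·q/p = n · 0.7048/0.2952.
n = 7.1626 × 0.2952/0.7048 = 3.00 ≈ 3

3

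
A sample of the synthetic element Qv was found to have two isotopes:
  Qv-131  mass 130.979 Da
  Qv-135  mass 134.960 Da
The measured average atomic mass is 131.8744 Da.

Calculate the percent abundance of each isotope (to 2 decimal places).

Qv-131: 77.51%, Qv-135: 22.49%

Let x be the fractional abundance of Qv-131; then Qv-135 has abundance 1 − x.
130.979·x + 134.960·(1 − x) = 131.8744
(130.979 − 134.960)·x = 131.8744 − 134.960
x = -3.0856 / -3.981 = 0.77508 → 77.51% Qv-131, 22.49% Qv-135.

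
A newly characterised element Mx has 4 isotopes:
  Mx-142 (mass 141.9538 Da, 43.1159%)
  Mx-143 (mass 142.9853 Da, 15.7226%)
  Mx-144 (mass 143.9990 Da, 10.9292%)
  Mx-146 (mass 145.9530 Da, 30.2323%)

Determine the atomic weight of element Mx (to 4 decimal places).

143.5486 Da

The abundance-weighted mean is 0.431159 × 141.9538 + 0.157226 × 142.9853 + 0.109292 × 143.9990 + 0.302323 × 145.9530
= 61.20466 + 22.48101 + 15.73794 + 44.12495 = 143.54856 Da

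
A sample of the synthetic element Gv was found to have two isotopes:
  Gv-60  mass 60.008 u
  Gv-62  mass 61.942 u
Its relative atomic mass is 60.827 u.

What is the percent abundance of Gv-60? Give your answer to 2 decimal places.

57.65%

Let x be the fractional abundance of Gv-60; then Gv-62 has abundance 1 − x.
60.008·x + 61.942·(1 − x) = 60.827
(60.008 − 61.942)·x = 60.827 − 61.942
x = -1.115 / -1.934 = 0.57653 → 57.65% Gv-60, 42.35% Gv-62.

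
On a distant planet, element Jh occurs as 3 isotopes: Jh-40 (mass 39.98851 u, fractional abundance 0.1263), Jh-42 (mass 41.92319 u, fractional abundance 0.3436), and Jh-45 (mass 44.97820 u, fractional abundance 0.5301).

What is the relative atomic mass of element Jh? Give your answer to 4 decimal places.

43.2983 u

Average mass = Σ (abundance × isotope mass) = 0.1263 × 39.98851 + 0.3436 × 41.92319 + 0.5301 × 44.97820
= 5.050549 + 14.404808 + 23.842944 = 43.298301 u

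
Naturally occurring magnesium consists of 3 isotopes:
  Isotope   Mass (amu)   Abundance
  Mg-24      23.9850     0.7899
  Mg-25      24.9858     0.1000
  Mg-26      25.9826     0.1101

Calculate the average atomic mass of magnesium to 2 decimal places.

24.31 amu

Ar = Σ fᵢ·mᵢ = 0.7899 × 23.9850 + 0.1000 × 24.9858 + 0.1101 × 25.9826
= 18.94575 + 2.49858 + 2.86068 = 24.30501 amu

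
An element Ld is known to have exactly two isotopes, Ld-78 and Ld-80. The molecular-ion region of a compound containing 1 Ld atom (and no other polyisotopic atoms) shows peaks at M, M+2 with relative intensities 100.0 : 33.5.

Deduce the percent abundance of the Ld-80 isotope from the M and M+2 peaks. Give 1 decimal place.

Write p for the Ld-78 fraction. I(M+2)/I(M) = [C(1,1)·p^0·(1−p)] / p^1 = 1·(1−p)/p = 33.5/100.0 = 0.3350
(1−p)/p = 0.3350/1 = 0.3350  ⇒  p = 1/(1 + 0.3350) = 0.7491
Ld-78: 74.9%, Ld-80: 25.1%.

25.1%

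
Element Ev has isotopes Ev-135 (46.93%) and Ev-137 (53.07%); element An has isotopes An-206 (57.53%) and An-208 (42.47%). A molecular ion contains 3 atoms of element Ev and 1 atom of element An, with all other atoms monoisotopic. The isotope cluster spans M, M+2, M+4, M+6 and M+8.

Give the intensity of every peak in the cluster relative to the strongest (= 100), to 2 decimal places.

Element Ev pattern (n=3): 0.1033598 : 0.35064807 : 0.39652446 : 0.14946767
Element An pattern (n=1): 0.5753 : 0.4247
Convolve the two distributions (both contribute in 2-u steps):
  M: 0.1033598×0.5753 = 0.059463
  M+2: 0.1033598×0.4247 + 0.35064807×0.5753 = 0.245625
  M+4: 0.35064807×0.4247 + 0.39652446×0.5753 = 0.377041
  M+6: 0.39652446×0.4247 + 0.14946767×0.5753 = 0.254393
  M+8: 0.14946767×0.4247 = 0.063479
Scale to base peak (0.377041) = 100: 15.77 : 65.15 : 100.00 : 67.47 : 16.84

15.77 : 65.15 : 100.00 : 67.47 : 16.84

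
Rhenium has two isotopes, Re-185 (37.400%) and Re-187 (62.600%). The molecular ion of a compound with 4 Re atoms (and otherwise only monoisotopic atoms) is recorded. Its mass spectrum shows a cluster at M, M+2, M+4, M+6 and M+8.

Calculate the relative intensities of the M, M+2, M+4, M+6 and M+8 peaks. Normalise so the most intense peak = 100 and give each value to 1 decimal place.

Each Re atom is independently Re-185 (p = 0.37400) or Re-187 (q = 0.62600); the cluster is the binomial expansion (p + q)^4.
P(M) = 0.37400^4 = 0.019565
P(M+2) = 4 × 0.37400^3 × 0.62600^1 = 0.130993
P(M+4) = 6 × 0.37400^2 × 0.62600^2 = 0.328884
P(M+6) = 4 × 0.37400^1 × 0.62600^3 = 0.366990
P(M+8) = 0.62600^4 = 0.153567
The M+6 peak is largest (0.366990); scaling to 100 gives 5.3 : 35.7 : 89.6 : 100.0 : 41.8.

5.3 : 35.7 : 89.6 : 100.0 : 41.8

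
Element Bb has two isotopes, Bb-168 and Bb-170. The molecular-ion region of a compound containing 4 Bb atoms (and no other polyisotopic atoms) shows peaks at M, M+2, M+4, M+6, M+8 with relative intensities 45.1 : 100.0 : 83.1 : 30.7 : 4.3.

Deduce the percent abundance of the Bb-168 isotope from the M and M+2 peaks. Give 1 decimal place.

64.3%

Let p = fractional abundance of Bb-168. I(M+2)/I(M) = [C(4,1)·p^3·(1−p)] / p^4 = 4·(1−p)/p = 100.0/45.1 = 2.2173
(1−p)/p = 2.2173/4 = 0.5543  ⇒  p = 1/(1 + 0.5543) = 0.6434
Bb-168: 64.3%, Bb-170: 35.7%.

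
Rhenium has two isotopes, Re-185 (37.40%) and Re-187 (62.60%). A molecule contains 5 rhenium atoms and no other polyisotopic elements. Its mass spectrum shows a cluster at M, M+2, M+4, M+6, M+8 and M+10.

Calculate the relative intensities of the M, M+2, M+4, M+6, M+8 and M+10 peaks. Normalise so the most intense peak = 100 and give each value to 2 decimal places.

The 5 Re atoms are independent, so intensities follow the terms of (0.3740 + 0.6260)^5.
P(M) = 0.3740^5 = 0.007317
P(M+2) = 5 × 0.3740^4 × 0.6260^1 = 0.061239
P(M+4) = 10 × 0.3740^3 × 0.6260^2 = 0.205005
P(M+6) = 10 × 0.3740^2 × 0.6260^3 = 0.343136
P(M+8) = 5 × 0.3740^1 × 0.6260^4 = 0.287170
P(M+10) = 0.6260^5 = 0.096133
The M+6 peak is largest (0.343136); scaling to 100 gives 2.13 : 17.85 : 59.74 : 100.00 : 83.69 : 28.02.

2.13 : 17.85 : 59.74 : 100.00 : 83.69 : 28.02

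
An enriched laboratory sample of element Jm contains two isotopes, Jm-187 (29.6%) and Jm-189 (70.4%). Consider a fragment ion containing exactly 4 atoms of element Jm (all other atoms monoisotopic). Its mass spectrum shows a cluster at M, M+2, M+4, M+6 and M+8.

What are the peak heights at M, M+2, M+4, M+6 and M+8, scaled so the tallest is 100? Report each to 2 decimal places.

The 4 Jm atoms are independent, so intensities follow the terms of (0.296 + 0.704)^4.
P(M) = 0.296^4 = 0.007677
P(M+2) = 4 × 0.296^3 × 0.704^1 = 0.073031
P(M+4) = 6 × 0.296^2 × 0.704^2 = 0.260543
P(M+6) = 4 × 0.296^1 × 0.704^3 = 0.413114
P(M+8) = 0.704^4 = 0.245635
The M+6 peak is largest (0.413114); scaling to 100 gives 1.86 : 17.68 : 63.07 : 100.00 : 59.46.

1.86 : 17.68 : 63.07 : 100.00 : 59.46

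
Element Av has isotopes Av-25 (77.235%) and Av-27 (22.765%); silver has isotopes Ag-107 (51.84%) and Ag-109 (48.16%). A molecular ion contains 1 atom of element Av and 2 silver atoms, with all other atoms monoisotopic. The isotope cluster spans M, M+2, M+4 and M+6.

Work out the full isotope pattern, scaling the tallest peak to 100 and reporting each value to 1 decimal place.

46.5 : 100.0 : 65.5 : 11.8

Element Av pattern (n=1): 0.77235 : 0.22765
Silver pattern (n=2): 0.26873856 : 0.49932288 : 0.23193856
Convolve the two distributions (both contribute in 2-u steps):
  M: 0.77235×0.26873856 = 0.207560
  M+2: 0.77235×0.49932288 + 0.22765×0.26873856 = 0.446830
  M+4: 0.77235×0.23193856 + 0.22765×0.49932288 = 0.292809
  M+6: 0.22765×0.23193856 = 0.052801
Scale to base peak (0.446830) = 100: 46.5 : 100.0 : 65.5 : 11.8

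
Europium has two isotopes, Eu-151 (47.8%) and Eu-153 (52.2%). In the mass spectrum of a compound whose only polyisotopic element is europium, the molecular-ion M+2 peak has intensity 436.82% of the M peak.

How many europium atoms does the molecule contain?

For n independent Eu atoms, I(M+2)/I(M) = n · (abundance Eu-153) / (abundance Eu-151) = n · 0.522/0.478.
n = 4.3682 × 0.478/0.522 = 4.00 ≈ 4

4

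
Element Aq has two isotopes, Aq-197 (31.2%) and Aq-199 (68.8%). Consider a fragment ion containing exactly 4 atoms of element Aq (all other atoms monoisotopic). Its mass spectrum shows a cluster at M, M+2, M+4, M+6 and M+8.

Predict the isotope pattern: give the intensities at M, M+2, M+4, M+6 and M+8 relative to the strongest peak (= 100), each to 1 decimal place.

2.3 : 20.6 : 68.0 : 100.0 : 55.1

Each Aq atom is independently Aq-197 (p = 0.312) or Aq-199 (q = 0.688); the cluster is the binomial expansion (p + q)^4.
P(M) = 0.312^4 = 0.009476
P(M+2) = 4 × 0.312^3 × 0.688^1 = 0.083582
P(M+4) = 6 × 0.312^2 × 0.688^2 = 0.276463
P(M+6) = 4 × 0.312^1 × 0.688^3 = 0.406425
P(M+8) = 0.688^4 = 0.224055
The M+6 peak is largest (0.406425); scaling to 100 gives 2.3 : 20.6 : 68.0 : 100.0 : 55.1.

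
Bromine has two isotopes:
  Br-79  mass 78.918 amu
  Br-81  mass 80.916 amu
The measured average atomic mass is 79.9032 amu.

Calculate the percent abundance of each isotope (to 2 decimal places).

Br-79: 50.69%, Br-81: 49.31%

Let x be the fractional abundance of Br-79; then Br-81 has abundance 1 − x.
78.918·x + 80.916·(1 − x) = 79.9032
(78.918 − 80.916)·x = 79.9032 − 80.916
x = -1.0128 / -1.998 = 0.50691 → 50.69% Br-79, 49.31% Br-81.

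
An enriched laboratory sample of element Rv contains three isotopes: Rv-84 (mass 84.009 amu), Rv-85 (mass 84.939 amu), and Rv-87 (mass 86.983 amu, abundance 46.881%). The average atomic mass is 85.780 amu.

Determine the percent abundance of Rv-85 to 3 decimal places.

40.512%

Let x and y be the fractions of Rv-84 and Rv-85. Then x + y = 1 − 0.46881 = 0.53119 and 84.009x + 84.939y = 85.780 − 0.46881×86.983 = 45.00149977.
Substituting: 84.009x + 84.939(0.53119 − x) = 45.00149977
(84.009 − 84.939)x = -0.11724764  ⇒  x = 0.12607, y = 0.40512
Rv-84: 12.607%, Rv-85: 40.512%.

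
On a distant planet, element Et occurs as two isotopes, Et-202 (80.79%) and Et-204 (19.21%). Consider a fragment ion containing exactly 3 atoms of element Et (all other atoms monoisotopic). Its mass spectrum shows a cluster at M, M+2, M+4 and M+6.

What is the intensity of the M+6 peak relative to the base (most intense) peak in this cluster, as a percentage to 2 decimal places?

Binomial terms of (0.8079 + 0.1921)^3: M 0.5273, M+2 0.3762, M+4 0.0894, M+6 0.0071 → M is the base peak.
P(M) = C(3,0) × 0.8079^3 × 0.1921^0 = 1 × 0.52731828 × 1.0000 = 0.527318 (base)
P(M+6) = C(3,3) × 0.8079^0 × 0.1921^3 = 1 × 1.0000 × 0.00708895 = 0.007089
Relative intensity = 0.007089 / 0.527318 × 100 = 1.34

1.34%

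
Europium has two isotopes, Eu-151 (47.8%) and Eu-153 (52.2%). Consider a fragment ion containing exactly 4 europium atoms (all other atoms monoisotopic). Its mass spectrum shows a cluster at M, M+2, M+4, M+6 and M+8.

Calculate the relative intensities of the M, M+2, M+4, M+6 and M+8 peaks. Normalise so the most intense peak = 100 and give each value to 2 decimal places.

13.98 : 61.05 : 100.00 : 72.80 : 19.88

Expanding (0.478 + 0.522)^4:
P(M) = 0.478^4 = 0.052205
P(M+2) = 4 × 0.478^3 × 0.522^1 = 0.228042
P(M+4) = 6 × 0.478^2 × 0.522^2 = 0.373549
P(M+6) = 4 × 0.478^1 × 0.522^3 = 0.271956
P(M+8) = 0.522^4 = 0.074248
The M+4 peak is largest (0.373549); scaling to 100 gives 13.98 : 61.05 : 100.00 : 72.80 : 19.88.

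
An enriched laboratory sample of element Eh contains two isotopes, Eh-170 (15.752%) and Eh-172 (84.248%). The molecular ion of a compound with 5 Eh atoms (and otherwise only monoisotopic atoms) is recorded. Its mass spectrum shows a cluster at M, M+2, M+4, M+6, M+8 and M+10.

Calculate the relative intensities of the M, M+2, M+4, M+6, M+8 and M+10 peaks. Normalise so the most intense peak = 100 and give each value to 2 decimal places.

Each Eh atom is independently Eh-170 (p = 0.15752) or Eh-172 (q = 0.84248); the cluster is the binomial expansion (p + q)^5.
P(M) = 0.15752^5 = 0.000097
P(M+2) = 5 × 0.15752^4 × 0.84248^1 = 0.002593
P(M+4) = 10 × 0.15752^3 × 0.84248^2 = 0.027741
P(M+6) = 10 × 0.15752^2 × 0.84248^3 = 0.148371
P(M+8) = 5 × 0.15752^1 × 0.84248^4 = 0.396775
P(M+10) = 0.84248^5 = 0.424422
The M+10 peak is largest (0.424422); scaling to 100 gives 0.02 : 0.61 : 6.54 : 34.96 : 93.49 : 100.00.

0.02 : 0.61 : 6.54 : 34.96 : 93.49 : 100.00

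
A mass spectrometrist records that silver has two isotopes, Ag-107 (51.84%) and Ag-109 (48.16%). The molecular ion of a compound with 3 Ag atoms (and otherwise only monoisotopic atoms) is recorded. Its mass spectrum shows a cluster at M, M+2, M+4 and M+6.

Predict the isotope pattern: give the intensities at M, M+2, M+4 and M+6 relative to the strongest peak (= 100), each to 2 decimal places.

Each Ag atom is independently Ag-107 (p = 0.5184) or Ag-109 (q = 0.4816); the cluster is the binomial expansion (p + q)^3.
P(M) = 0.5184^3 = 0.139314
P(M+2) = 3 × 0.5184^2 × 0.4816^1 = 0.388273
P(M+4) = 3 × 0.5184^1 × 0.4816^2 = 0.360711
P(M+6) = 0.4816^3 = 0.111702
The M+2 peak is largest (0.388273); scaling to 100 gives 35.88 : 100.00 : 92.90 : 28.77.

35.88 : 100.00 : 92.90 : 28.77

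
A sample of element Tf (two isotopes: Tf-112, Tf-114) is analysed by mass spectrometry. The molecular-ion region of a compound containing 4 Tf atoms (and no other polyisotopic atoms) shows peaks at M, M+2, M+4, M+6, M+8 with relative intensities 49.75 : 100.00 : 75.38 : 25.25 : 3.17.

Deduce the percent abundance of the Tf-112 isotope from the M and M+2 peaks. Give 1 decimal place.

66.6%

If p is the fraction of Tf that is Tf-112, then I(M+2)/I(M) = [C(4,1)·p^3·(1−p)] / p^4 = 4·(1−p)/p = 100.00/49.75 = 2.0101
(1−p)/p = 2.0101/4 = 0.5025  ⇒  p = 1/(1 + 0.5025) = 0.6656
Tf-112: 66.6%, Tf-114: 33.4%.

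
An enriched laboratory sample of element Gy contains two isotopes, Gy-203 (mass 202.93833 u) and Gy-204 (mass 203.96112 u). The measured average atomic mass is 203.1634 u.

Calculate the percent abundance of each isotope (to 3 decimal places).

Gy-203: 77.995%, Gy-204: 22.005%

Writing the weighted mean with unknown fraction x of Gy-203:
202.93833·x + 203.96112·(1 − x) = 203.1634
(202.93833 − 203.96112)·x = 203.1634 − 203.96112
x = -0.79772 / -1.02279 = 0.77995 → 77.995% Gy-203, 22.005% Gy-204.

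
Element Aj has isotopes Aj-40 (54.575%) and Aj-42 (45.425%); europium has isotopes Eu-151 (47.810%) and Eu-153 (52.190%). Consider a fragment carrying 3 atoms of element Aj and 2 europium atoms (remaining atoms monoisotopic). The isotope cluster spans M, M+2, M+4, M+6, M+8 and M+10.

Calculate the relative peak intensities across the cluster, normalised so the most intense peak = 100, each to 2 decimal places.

Element Aj pattern (n=3): 0.16254785 : 0.40588563 : 0.33783518 : 0.09373134
Europium pattern (n=2): 0.22857961 : 0.49904078 : 0.27237961
Convolve the two distributions (both contribute in 2-u steps):
  M: 0.16254785×0.22857961 = 0.037155
  M+2: 0.16254785×0.49904078 + 0.40588563×0.22857961 = 0.173895
  M+4: 0.16254785×0.27237961 + 0.40588563×0.49904078 + 0.33783518×0.22857961 = 0.324050
  M+6: 0.40588563×0.27237961 + 0.33783518×0.49904078 + 0.09373134×0.22857961 = 0.300574
  M+8: 0.33783518×0.27237961 + 0.09373134×0.49904078 = 0.138795
  M+10: 0.09373134×0.27237961 = 0.025531
Scale to base peak (0.324050) = 100: 11.47 : 53.66 : 100.00 : 92.76 : 42.83 : 7.88

11.47 : 53.66 : 100.00 : 92.76 : 42.83 : 7.88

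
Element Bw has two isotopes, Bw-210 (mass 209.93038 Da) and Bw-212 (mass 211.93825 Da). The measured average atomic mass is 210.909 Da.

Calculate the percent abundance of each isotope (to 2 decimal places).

Bw-210: 51.26%, Bw-212: 48.74%

Writing the weighted mean with unknown fraction x of Bw-210:
209.93038·x + 211.93825·(1 − x) = 210.909
(209.93038 − 211.93825)·x = 210.909 − 211.93825
x = -1.02925 / -2.00787 = 0.51261 → 51.26% Bw-210, 48.74% Bw-212.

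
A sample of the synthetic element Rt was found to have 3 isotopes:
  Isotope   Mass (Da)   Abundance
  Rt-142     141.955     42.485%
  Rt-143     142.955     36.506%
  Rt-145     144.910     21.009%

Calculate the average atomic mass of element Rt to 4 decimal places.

Weight each isotope mass by its fractional abundance: 0.42485 × 141.955 + 0.36506 × 142.955 + 0.21009 × 144.910
= 60.30958 + 52.18715 + 30.44414 = 142.94087 Da

142.9409 Da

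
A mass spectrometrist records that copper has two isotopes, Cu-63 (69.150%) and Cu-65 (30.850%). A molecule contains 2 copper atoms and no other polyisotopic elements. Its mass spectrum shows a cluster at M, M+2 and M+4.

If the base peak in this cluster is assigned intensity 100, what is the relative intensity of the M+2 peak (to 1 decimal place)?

89.2

(0.69150 + 0.30850)^2 gives M 0.4782, M+2 0.4267, M+4 0.0952; the largest is M.
P(M) = C(2,0) × 0.69150^2 × 0.30850^0 = 1 × 0.47817225 × 1.0000 = 0.478172 (base)
P(M+2) = C(2,1) × 0.69150^1 × 0.30850^1 = 2 × 0.6915 × 0.3085 = 0.426656
Relative intensity = 0.426656 / 0.478172 × 100 = 89.2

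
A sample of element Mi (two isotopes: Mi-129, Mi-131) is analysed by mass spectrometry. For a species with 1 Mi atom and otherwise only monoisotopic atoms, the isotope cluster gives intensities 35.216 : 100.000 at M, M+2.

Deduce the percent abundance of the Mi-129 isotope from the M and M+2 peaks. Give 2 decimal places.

26.04%

If p is the fraction of Mi that is Mi-129, then I(M+2)/I(M) = [C(1,1)·p^0·(1−p)] / p^1 = 1·(1−p)/p = 100.000/35.216 = 2.8396
(1−p)/p = 2.8396/1 = 2.8396  ⇒  p = 1/(1 + 2.8396) = 0.2604
Mi-129: 26.04%, Mi-131: 73.96%.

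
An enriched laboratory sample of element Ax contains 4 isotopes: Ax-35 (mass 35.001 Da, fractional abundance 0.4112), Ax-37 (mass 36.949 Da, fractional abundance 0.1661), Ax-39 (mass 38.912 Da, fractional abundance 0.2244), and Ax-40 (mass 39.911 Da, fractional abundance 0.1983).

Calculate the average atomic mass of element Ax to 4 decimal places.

37.1758 Da

Ar = Σ fᵢ·mᵢ = 0.4112 × 35.001 + 0.1661 × 36.949 + 0.2244 × 38.912 + 0.1983 × 39.911
= 14.39241 + 6.13723 + 8.73185 + 7.91435 = 37.17584 Da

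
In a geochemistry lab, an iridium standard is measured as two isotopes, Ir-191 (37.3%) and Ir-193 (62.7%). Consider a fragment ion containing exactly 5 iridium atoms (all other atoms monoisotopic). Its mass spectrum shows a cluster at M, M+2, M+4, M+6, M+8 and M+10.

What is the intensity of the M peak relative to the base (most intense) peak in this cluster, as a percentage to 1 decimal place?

Term probabilities: M 0.0072, M+2 0.0607, M+4 0.2040, M+6 0.3429, M+8 0.2882, M+10 0.0969. Base peak = M+6.
P(M+6) = C(5,3) × 0.373^2 × 0.627^3 = 10 × 0.139129 × 0.24649188 = 0.342942 (base)
P(M) = C(5,0) × 0.373^5 × 0.627^0 = 1 × 0.00722012 × 1.0000 = 0.007220
Relative intensity = 0.007220 / 0.342942 × 100 = 2.1

2.1%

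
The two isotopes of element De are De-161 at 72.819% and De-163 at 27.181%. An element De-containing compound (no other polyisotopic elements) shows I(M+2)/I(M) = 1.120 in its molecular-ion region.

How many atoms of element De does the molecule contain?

3

The M+2/M ratio from n De atoms is n · q/p = n · 0.27181/0.72819.
n = 1.120 × 0.72819/0.27181 = 3.00 ≈ 3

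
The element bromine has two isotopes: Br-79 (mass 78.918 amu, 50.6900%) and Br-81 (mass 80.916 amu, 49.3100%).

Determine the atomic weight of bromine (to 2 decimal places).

The abundance-weighted mean is 0.506900 × 78.918 + 0.493100 × 80.916
= 40.0035 + 39.8997 = 79.9032 amu

79.90 amu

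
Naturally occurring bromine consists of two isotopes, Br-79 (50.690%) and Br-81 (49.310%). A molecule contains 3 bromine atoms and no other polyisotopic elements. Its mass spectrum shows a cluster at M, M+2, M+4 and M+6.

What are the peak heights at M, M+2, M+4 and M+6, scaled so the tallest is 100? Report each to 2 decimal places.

The 3 Br atoms are independent, so intensities follow the terms of (0.50690 + 0.49310)^3.
P(M) = 0.50690^3 = 0.130247
P(M+2) = 3 × 0.50690^2 × 0.49310^1 = 0.380103
P(M+4) = 3 × 0.50690^1 × 0.49310^2 = 0.369755
P(M+6) = 0.49310^3 = 0.119896
The M+2 peak is largest (0.380103); scaling to 100 gives 34.27 : 100.00 : 97.28 : 31.54.

34.27 : 100.00 : 97.28 : 31.54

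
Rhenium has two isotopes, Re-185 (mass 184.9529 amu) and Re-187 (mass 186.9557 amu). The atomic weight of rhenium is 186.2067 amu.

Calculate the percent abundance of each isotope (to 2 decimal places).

Let x be the fractional abundance of Re-185; then Re-187 has abundance 1 − x.
184.9529·x + 186.9557·(1 − x) = 186.2067
(184.9529 − 186.9557)·x = 186.2067 − 186.9557
x = -0.7490 / -2.0028 = 0.37398 → 37.40% Re-185, 62.60% Re-187.

Re-185: 37.40%, Re-187: 62.60%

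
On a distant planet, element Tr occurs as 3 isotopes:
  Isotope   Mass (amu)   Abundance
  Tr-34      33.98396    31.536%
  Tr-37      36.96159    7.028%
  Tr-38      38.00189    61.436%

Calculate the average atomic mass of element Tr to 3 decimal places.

Weight each isotope mass by its fractional abundance: 0.31536 × 33.98396 + 0.07028 × 36.96159 + 0.61436 × 38.00189
= 10.717182 + 2.597661 + 23.346841 = 36.661684 amu

36.662 amu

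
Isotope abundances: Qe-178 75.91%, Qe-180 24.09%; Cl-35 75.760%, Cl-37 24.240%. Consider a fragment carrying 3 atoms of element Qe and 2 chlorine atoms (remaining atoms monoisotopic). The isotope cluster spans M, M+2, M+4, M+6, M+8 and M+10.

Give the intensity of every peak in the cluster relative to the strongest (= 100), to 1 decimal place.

Element Qe pattern (n=3): 0.43741833 : 0.41644345 : 0.13215812 : 0.0139801
Chlorine pattern (n=2): 0.57395776 : 0.36728448 : 0.05875776
Convolve the two distributions (both contribute in 2-u steps):
  M: 0.43741833×0.57395776 = 0.251060
  M+2: 0.43741833×0.36728448 + 0.41644345×0.57395776 = 0.399678
  M+4: 0.43741833×0.05875776 + 0.41644345×0.36728448 + 0.13215812×0.57395776 = 0.254508
  M+6: 0.41644345×0.05875776 + 0.13215812×0.36728448 + 0.0139801×0.57395776 = 0.081033
  M+8: 0.13215812×0.05875776 + 0.0139801×0.36728448 = 0.012900
  M+10: 0.0139801×0.05875776 = 0.000821
Scale to base peak (0.399678) = 100: 62.8 : 100.0 : 63.7 : 20.3 : 3.2 : 0.2

62.8 : 100.0 : 63.7 : 20.3 : 3.2 : 0.2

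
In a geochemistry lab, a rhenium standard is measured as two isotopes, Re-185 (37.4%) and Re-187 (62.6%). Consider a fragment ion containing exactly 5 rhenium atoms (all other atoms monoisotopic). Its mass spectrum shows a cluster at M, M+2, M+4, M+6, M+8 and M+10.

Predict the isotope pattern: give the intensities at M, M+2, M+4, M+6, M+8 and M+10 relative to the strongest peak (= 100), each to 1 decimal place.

Each Re atom is independently Re-185 (p = 0.374) or Re-187 (q = 0.626); the cluster is the binomial expansion (p + q)^5.
P(M) = 0.374^5 = 0.007317
P(M+2) = 5 × 0.374^4 × 0.626^1 = 0.061239
P(M+4) = 10 × 0.374^3 × 0.626^2 = 0.205005
P(M+6) = 10 × 0.374^2 × 0.626^3 = 0.343136
P(M+8) = 5 × 0.374^1 × 0.626^4 = 0.287170
P(M+10) = 0.626^5 = 0.096133
The M+6 peak is largest (0.343136); scaling to 100 gives 2.1 : 17.8 : 59.7 : 100.0 : 83.7 : 28.0.

2.1 : 17.8 : 59.7 : 100.0 : 83.7 : 28.0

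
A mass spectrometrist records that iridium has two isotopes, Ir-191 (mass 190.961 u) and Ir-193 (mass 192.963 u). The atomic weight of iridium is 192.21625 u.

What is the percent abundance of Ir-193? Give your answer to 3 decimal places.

With x = fraction of Ir-191 (so Ir-193 is 1 − x):
190.961·x + 192.963·(1 − x) = 192.21625
(190.961 − 192.963)·x = 192.21625 − 192.963
x = -0.74675 / -2.002 = 0.37300 → 37.300% Ir-191, 62.700% Ir-193.

62.700%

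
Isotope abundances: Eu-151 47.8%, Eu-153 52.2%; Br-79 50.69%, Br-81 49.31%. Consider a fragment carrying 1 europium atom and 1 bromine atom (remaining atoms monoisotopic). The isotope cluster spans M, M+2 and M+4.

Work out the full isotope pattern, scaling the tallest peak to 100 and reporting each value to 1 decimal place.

48.4 : 100.0 : 51.4

Europium pattern (n=1): 0.4780 : 0.5220
Bromine pattern (n=1): 0.5069 : 0.4931
Convolve the two distributions (both contribute in 2-u steps):
  M: 0.4780×0.5069 = 0.242298
  M+2: 0.4780×0.4931 + 0.5220×0.5069 = 0.500304
  M+4: 0.5220×0.4931 = 0.257398
Scale to base peak (0.500304) = 100: 48.4 : 100.0 : 51.4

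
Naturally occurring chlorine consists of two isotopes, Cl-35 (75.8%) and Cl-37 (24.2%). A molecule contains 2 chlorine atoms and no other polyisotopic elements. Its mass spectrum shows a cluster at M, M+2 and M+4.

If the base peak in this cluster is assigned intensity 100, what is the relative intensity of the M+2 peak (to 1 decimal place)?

(0.758 + 0.242)^2 gives M 0.5746, M+2 0.3669, M+4 0.0586; the largest is M.
P(M) = C(2,0) × 0.758^2 × 0.242^0 = 1 × 0.574564 × 1.0000 = 0.574564 (base)
P(M+2) = C(2,1) × 0.758^1 × 0.242^1 = 2 × 0.7580 × 0.2420 = 0.366872
Relative intensity = 0.366872 / 0.574564 × 100 = 63.9

63.9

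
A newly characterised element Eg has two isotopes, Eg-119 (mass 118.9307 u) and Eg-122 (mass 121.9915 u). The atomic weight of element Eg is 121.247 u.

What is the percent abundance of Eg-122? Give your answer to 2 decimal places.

75.68%

Let x be the fractional abundance of Eg-119; then Eg-122 has abundance 1 − x.
118.9307·x + 121.9915·(1 − x) = 121.247
(118.9307 − 121.9915)·x = 121.247 − 121.9915
x = -0.7445 / -3.0608 = 0.24324 → 24.32% Eg-119, 75.68% Eg-122.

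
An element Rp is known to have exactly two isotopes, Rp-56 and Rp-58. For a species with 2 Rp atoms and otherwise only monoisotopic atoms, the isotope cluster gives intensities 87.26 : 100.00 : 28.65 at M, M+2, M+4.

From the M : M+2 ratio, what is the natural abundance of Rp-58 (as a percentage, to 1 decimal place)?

36.4%

If p is the fraction of Rp that is Rp-56, then I(M+2)/I(M) = [C(2,1)·p^1·(1−p)] / p^2 = 2·(1−p)/p = 100.00/87.26 = 1.1460
(1−p)/p = 1.1460/2 = 0.5730  ⇒  p = 1/(1 + 0.5730) = 0.6357
Rp-56: 63.6%, Rp-58: 36.4%.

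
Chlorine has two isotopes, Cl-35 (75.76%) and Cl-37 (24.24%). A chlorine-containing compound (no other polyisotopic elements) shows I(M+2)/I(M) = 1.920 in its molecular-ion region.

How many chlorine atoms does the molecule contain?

6

For n independent Cl atoms, I(M+2)/I(M) = n · (abundance Cl-37) / (abundance Cl-35) = n · 0.2424/0.7576.
n = 1.920 × 0.7576/0.2424 = 6.00 ≈ 6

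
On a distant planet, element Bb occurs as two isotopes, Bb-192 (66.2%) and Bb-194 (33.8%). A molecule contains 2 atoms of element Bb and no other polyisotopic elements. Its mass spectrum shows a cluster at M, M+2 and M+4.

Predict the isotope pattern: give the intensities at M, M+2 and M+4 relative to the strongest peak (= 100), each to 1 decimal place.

97.9 : 100.0 : 25.5

Each Bb atom is independently Bb-192 (p = 0.662) or Bb-194 (q = 0.338); the cluster is the binomial expansion (p + q)^2.
P(M) = 0.662^2 = 0.438244
P(M+2) = 2 × 0.662^1 × 0.338^1 = 0.447512
P(M+4) = 0.338^2 = 0.114244
The M+2 peak is largest (0.447512); scaling to 100 gives 97.9 : 100.0 : 25.5.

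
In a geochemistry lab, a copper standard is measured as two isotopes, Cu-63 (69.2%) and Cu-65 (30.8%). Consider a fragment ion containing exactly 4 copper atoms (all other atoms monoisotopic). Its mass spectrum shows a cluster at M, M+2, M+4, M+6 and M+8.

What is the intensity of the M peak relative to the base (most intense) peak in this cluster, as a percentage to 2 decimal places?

56.17%

(0.692 + 0.308)^4 gives M 0.2293, M+2 0.4083, M+4 0.2726, M+6 0.0809, M+8 0.0090; the largest is M+2.
P(M+2) = C(4,1) × 0.692^3 × 0.308^1 = 4 × 0.33137389 × 0.3080 = 0.408253 (base)
P(M) = C(4,0) × 0.692^4 × 0.308^0 = 1 × 0.22931073 × 1.0000 = 0.229311
Relative intensity = 0.229311 / 0.408253 × 100 = 56.17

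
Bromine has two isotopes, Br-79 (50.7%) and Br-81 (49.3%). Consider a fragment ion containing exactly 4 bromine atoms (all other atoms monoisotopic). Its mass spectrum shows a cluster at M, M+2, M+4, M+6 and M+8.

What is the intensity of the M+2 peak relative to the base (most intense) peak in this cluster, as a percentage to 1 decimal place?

68.6%

Binomial terms of (0.507 + 0.493)^4: M 0.0661, M+2 0.2570, M+4 0.3749, M+6 0.2430, M+8 0.0591 → M+4 is the base peak.
P(M+4) = C(4,2) × 0.507^2 × 0.493^2 = 6 × 0.257049 × 0.243049 = 0.374853 (base)
P(M+2) = C(4,1) × 0.507^3 × 0.493^1 = 4 × 0.13032384 × 0.4930 = 0.256999
Relative intensity = 0.256999 / 0.374853 × 100 = 68.6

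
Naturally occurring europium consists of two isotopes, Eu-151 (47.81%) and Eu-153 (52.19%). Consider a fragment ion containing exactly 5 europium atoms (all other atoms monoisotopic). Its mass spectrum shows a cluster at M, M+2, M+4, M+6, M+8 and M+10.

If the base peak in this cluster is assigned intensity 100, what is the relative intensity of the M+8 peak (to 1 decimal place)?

54.6

Term probabilities: M 0.0250, M+2 0.1363, M+4 0.2977, M+6 0.3249, M+8 0.1774, M+10 0.0387. Base peak = M+6.
P(M+6) = C(5,3) × 0.4781^2 × 0.5219^3 = 10 × 0.22857961 × 0.14215492 = 0.324937 (base)
P(M+8) = C(5,4) × 0.4781^1 × 0.5219^4 = 5 × 0.4781 × 0.07419065 = 0.177353
Relative intensity = 0.177353 / 0.324937 × 100 = 54.6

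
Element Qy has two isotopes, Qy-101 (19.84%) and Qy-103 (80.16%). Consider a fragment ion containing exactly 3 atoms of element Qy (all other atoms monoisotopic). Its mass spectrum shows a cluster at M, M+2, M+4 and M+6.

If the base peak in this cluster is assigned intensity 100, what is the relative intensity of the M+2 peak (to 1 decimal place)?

18.4

(0.1984 + 0.8016)^3 gives M 0.0078, M+2 0.0947, M+4 0.3825, M+6 0.5151; the largest is M+6.
P(M+6) = C(3,3) × 0.1984^0 × 0.8016^3 = 1 × 1.0000 × 0.51507815 = 0.515078 (base)
P(M+2) = C(3,1) × 0.1984^2 × 0.8016^1 = 3 × 0.03936256 × 0.8016 = 0.094659
Relative intensity = 0.094659 / 0.515078 × 100 = 18.4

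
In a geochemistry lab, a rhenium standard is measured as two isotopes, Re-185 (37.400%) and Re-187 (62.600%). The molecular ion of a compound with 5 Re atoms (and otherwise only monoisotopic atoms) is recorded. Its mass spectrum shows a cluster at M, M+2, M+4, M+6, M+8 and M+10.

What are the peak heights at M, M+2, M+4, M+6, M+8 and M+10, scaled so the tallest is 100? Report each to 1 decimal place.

2.1 : 17.8 : 59.7 : 100.0 : 83.7 : 28.0

Expanding (0.37400 + 0.62600)^5:
P(M) = 0.37400^5 = 0.007317
P(M+2) = 5 × 0.37400^4 × 0.62600^1 = 0.061239
P(M+4) = 10 × 0.37400^3 × 0.62600^2 = 0.205005
P(M+6) = 10 × 0.37400^2 × 0.62600^3 = 0.343136
P(M+8) = 5 × 0.37400^1 × 0.62600^4 = 0.287170
P(M+10) = 0.62600^5 = 0.096133
The M+6 peak is largest (0.343136); scaling to 100 gives 2.1 : 17.8 : 59.7 : 100.0 : 83.7 : 28.0.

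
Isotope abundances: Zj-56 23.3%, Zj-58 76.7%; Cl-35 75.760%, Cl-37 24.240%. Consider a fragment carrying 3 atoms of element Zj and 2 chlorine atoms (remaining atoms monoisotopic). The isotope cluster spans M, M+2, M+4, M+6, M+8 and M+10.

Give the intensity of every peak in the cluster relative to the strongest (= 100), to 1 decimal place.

Element Zj pattern (n=3): 0.01264934 : 0.12491899 : 0.41121401 : 0.45121766
Chlorine pattern (n=2): 0.57395776 : 0.36728448 : 0.05875776
Convolve the two distributions (both contribute in 2-u steps):
  M: 0.01264934×0.57395776 = 0.007260
  M+2: 0.01264934×0.36728448 + 0.12491899×0.57395776 = 0.076344
  M+4: 0.01264934×0.05875776 + 0.12491899×0.36728448 + 0.41121401×0.57395776 = 0.282644
  M+6: 0.12491899×0.05875776 + 0.41121401×0.36728448 + 0.45121766×0.57395776 = 0.417352
  M+8: 0.41121401×0.05875776 + 0.45121766×0.36728448 = 0.189887
  M+10: 0.45121766×0.05875776 = 0.026513
Scale to base peak (0.417352) = 100: 1.7 : 18.3 : 67.7 : 100.0 : 45.5 : 6.4

1.7 : 18.3 : 67.7 : 100.0 : 45.5 : 6.4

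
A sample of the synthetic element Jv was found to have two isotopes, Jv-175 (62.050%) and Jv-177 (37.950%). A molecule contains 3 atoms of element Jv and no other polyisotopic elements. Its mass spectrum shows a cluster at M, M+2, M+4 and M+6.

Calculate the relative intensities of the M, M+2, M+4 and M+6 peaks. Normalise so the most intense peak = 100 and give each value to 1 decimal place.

Each Jv atom is independently Jv-175 (p = 0.62050) or Jv-177 (q = 0.37950); the cluster is the binomial expansion (p + q)^3.
P(M) = 0.62050^3 = 0.238905
P(M+2) = 3 × 0.62050^2 × 0.37950^1 = 0.438346
P(M+4) = 3 × 0.62050^1 × 0.37950^2 = 0.268094
P(M+6) = 0.37950^3 = 0.054656
The M+2 peak is largest (0.438346); scaling to 100 gives 54.5 : 100.0 : 61.2 : 12.5.

54.5 : 100.0 : 61.2 : 12.5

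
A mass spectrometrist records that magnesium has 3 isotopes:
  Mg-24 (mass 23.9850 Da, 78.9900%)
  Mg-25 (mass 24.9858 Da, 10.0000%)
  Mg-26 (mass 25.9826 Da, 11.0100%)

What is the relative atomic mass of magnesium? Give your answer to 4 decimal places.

24.3050 Da

Ar = Σ fᵢ·mᵢ = 0.789900 × 23.9850 + 0.100000 × 24.9858 + 0.110100 × 25.9826
= 18.94575 + 2.49858 + 2.86068 = 24.30501 Da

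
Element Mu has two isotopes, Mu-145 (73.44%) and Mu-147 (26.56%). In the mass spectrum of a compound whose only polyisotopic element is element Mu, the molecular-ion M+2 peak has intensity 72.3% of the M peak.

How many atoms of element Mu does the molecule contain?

2

The M+2/M ratio from n Mu atoms is n · q/p = n · 0.2656/0.7344.
n = 0.723 × 0.7344/0.2656 = 2.00 ≈ 2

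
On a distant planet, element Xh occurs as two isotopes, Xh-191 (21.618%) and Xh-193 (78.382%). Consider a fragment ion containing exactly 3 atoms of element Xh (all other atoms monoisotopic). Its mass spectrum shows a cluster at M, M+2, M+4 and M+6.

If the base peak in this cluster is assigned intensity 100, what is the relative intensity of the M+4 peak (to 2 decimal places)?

82.74

Term probabilities: M 0.0101, M+2 0.1099, M+4 0.3984, M+6 0.4816. Base peak = M+6.
P(M+6) = C(3,3) × 0.21618^0 × 0.78382^3 = 1 × 1.0000 × 0.48155847 = 0.481558 (base)
P(M+4) = C(3,2) × 0.21618^1 × 0.78382^2 = 3 × 0.21618 × 0.61437379 = 0.398446
Relative intensity = 0.398446 / 0.481558 × 100 = 82.74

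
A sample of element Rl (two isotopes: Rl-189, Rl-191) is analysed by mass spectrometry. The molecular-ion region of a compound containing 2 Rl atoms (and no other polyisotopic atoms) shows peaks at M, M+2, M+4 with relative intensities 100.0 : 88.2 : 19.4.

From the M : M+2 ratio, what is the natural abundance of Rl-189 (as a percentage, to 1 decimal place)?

Write p for the Rl-189 fraction. I(M+2)/I(M) = [C(2,1)·p^1·(1−p)] / p^2 = 2·(1−p)/p = 88.2/100.0 = 0.8820
(1−p)/p = 0.8820/2 = 0.4410  ⇒  p = 1/(1 + 0.4410) = 0.6940
Rl-189: 69.4%, Rl-191: 30.6%.

69.4%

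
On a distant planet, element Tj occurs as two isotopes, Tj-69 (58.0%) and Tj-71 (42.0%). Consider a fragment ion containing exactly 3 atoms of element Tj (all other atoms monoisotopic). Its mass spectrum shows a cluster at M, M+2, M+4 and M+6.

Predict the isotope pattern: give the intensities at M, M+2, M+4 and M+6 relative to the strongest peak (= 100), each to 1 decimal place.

Expanding (0.580 + 0.420)^3:
P(M) = 0.580^3 = 0.195112
P(M+2) = 3 × 0.580^2 × 0.420^1 = 0.423864
P(M+4) = 3 × 0.580^1 × 0.420^2 = 0.306936
P(M+6) = 0.420^3 = 0.074088
The M+2 peak is largest (0.423864); scaling to 100 gives 46.0 : 100.0 : 72.4 : 17.5.

46.0 : 100.0 : 72.4 : 17.5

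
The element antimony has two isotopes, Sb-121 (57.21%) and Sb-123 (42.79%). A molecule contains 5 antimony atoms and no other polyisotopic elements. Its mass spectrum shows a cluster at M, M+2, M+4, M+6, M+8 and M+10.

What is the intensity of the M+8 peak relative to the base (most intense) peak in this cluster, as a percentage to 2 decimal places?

Binomial terms of (0.5721 + 0.4279)^5: M 0.0613, M+2 0.2292, M+4 0.3428, M+6 0.2564, M+8 0.0959, M+10 0.0143 → M+4 is the base peak.
P(M+4) = C(5,2) × 0.5721^3 × 0.4279^2 = 10 × 0.18724742 × 0.18309841 = 0.342847 (base)
P(M+8) = C(5,4) × 0.5721^1 × 0.4279^4 = 5 × 0.5721 × 0.03352503 = 0.095898
Relative intensity = 0.095898 / 0.342847 × 100 = 27.97

27.97%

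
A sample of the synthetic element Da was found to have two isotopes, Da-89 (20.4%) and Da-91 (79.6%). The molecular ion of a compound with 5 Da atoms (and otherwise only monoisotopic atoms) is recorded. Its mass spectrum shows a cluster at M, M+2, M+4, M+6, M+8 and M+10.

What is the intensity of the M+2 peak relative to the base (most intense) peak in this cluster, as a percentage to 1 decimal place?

(0.204 + 0.796)^5 gives M 0.0004, M+2 0.0069, M+4 0.0538, M+6 0.2099, M+8 0.4095, M+10 0.3196; the largest is M+8.
P(M+8) = C(5,4) × 0.204^1 × 0.796^4 = 5 × 0.2040 × 0.40146924 = 0.409499 (base)
P(M+2) = C(5,1) × 0.204^4 × 0.796^1 = 5 × 0.00173189 × 0.7960 = 0.006893
Relative intensity = 0.006893 / 0.409499 × 100 = 1.7

1.7%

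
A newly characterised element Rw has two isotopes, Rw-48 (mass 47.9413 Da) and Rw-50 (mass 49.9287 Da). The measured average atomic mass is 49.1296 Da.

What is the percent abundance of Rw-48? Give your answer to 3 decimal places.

Writing the weighted mean with unknown fraction x of Rw-48:
47.9413·x + 49.9287·(1 − x) = 49.1296
(47.9413 − 49.9287)·x = 49.1296 − 49.9287
x = -0.7991 / -1.9874 = 0.40208 → 40.208% Rw-48, 59.792% Rw-50.

40.208%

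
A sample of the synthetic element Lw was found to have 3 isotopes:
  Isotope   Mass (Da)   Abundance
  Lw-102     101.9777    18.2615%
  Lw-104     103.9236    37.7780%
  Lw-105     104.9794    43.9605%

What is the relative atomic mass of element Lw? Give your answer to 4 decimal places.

Average mass = Σ (abundance × isotope mass) = 0.182615 × 101.9777 + 0.377780 × 103.9236 + 0.439605 × 104.9794
= 18.62266 + 39.26026 + 46.14947 = 104.03239 Da

104.0324 Da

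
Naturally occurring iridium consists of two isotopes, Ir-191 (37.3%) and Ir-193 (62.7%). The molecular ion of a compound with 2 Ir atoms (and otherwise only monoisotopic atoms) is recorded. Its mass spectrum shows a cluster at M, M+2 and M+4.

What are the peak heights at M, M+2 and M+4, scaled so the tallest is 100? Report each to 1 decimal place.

29.7 : 100.0 : 84.0

The 2 Ir atoms are independent, so intensities follow the terms of (0.373 + 0.627)^2.
P(M) = 0.373^2 = 0.139129
P(M+2) = 2 × 0.373^1 × 0.627^1 = 0.467742
P(M+4) = 0.627^2 = 0.393129
The M+2 peak is largest (0.467742); scaling to 100 gives 29.7 : 100.0 : 84.0.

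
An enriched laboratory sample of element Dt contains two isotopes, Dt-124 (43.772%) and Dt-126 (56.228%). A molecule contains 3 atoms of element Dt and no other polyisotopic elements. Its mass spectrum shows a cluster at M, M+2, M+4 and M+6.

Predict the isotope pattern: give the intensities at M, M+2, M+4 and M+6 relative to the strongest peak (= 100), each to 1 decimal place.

20.2 : 77.8 : 100.0 : 42.8

The 3 Dt atoms are independent, so intensities follow the terms of (0.43772 + 0.56228)^3.
P(M) = 0.43772^3 = 0.083867
P(M+2) = 3 × 0.43772^2 × 0.56228^1 = 0.323197
P(M+4) = 3 × 0.43772^1 × 0.56228^2 = 0.415167
P(M+6) = 0.56228^3 = 0.177770
The M+4 peak is largest (0.415167); scaling to 100 gives 20.2 : 77.8 : 100.0 : 42.8.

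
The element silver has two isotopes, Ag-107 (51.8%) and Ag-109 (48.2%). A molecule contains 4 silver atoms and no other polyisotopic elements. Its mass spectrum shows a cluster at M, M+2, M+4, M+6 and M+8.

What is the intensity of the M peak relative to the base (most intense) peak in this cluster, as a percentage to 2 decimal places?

19.25%

Binomial terms of (0.518 + 0.482)^4: M 0.0720, M+2 0.2680, M+4 0.3740, M+6 0.2320, M+8 0.0540 → M+4 is the base peak.
P(M+4) = C(4,2) × 0.518^2 × 0.482^2 = 6 × 0.268324 × 0.232324 = 0.374029 (base)
P(M) = C(4,0) × 0.518^4 × 0.482^0 = 1 × 0.07199777 × 1.0000 = 0.071998
Relative intensity = 0.071998 / 0.374029 × 100 = 19.25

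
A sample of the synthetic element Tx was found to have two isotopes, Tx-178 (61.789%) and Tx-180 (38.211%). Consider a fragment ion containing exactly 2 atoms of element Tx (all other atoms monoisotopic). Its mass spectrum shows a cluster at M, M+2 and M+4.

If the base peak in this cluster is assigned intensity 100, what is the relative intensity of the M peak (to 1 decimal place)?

(0.61789 + 0.38211)^2 gives M 0.3818, M+2 0.4722, M+4 0.1460; the largest is M+2.
P(M+2) = C(2,1) × 0.61789^1 × 0.38211^1 = 2 × 0.61789 × 0.38211 = 0.472204 (base)
P(M) = C(2,0) × 0.61789^2 × 0.38211^0 = 1 × 0.38178805 × 1.0000 = 0.381788
Relative intensity = 0.381788 / 0.472204 × 100 = 80.9

80.9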